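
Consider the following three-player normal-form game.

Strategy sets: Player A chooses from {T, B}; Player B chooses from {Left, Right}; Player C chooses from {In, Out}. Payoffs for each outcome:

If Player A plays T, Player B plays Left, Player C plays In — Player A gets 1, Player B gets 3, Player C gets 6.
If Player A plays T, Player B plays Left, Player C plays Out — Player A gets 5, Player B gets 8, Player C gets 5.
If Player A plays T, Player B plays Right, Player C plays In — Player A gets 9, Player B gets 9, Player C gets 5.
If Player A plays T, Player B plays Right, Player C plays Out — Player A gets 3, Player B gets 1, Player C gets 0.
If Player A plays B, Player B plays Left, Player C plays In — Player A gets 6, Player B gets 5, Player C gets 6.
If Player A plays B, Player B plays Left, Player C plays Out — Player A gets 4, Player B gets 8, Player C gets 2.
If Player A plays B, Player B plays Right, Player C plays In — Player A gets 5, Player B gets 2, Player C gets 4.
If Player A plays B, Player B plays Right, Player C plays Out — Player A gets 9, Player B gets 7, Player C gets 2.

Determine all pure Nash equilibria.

Mark each player's best response to every combination of opponents' strategies; a profile where every player is best-responding is a pure Nash equilibrium.
Player A against (Left, In): payoffs 1, 6 → best response B.
Player A against (Left, Out): payoffs 5, 4 → best response T.
Player A against (Right, In): payoffs 9, 5 → best response T.
Player A against (Right, Out): payoffs 3, 9 → best response B.
Player B against (T, In): payoffs 3, 9 → best response Right.
Player B against (T, Out): payoffs 8, 1 → best response Left.
Player B against (B, In): payoffs 5, 2 → best response Left.
Player B against (B, Out): payoffs 8, 7 → best response Left.
Player C against (T, Left): payoffs 6, 5 → best response In.
Player C against (T, Right): payoffs 5, 0 → best response In.
Player C against (B, Left): payoffs 6, 2 → best response In.
Player C against (B, Right): payoffs 4, 2 → best response In.
Mutual best responses: (T, Right, In); (B, Left, In).

(T, Right, In), (B, Left, In)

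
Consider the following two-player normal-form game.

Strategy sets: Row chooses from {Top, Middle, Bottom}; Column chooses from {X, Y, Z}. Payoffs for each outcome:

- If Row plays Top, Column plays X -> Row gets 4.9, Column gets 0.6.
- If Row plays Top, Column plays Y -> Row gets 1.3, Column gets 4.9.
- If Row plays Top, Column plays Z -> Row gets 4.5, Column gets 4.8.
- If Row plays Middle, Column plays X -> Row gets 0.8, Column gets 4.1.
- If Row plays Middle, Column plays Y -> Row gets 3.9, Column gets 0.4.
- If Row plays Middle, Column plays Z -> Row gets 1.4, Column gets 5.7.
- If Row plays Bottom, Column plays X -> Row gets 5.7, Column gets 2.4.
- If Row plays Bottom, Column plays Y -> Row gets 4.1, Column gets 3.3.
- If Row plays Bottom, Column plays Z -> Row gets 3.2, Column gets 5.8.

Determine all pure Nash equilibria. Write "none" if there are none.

There is no pure-strategy Nash equilibrium.

Mark each player's best response to every combination of opponents' strategies; a profile where every player is best-responding is a pure Nash equilibrium.
Row against X: payoffs 4.9, 0.8, 5.7 → best response Bottom.
Row against Y: payoffs 1.3, 3.9, 4.1 → best response Bottom.
Row against Z: payoffs 4.5, 1.4, 3.2 → best response Top.
Column against Top: payoffs 0.6, 4.9, 4.8 → best response Y.
Column against Middle: payoffs 4.1, 0.4, 5.7 → best response Z.
Column against Bottom: payoffs 2.4, 3.3, 5.8 → best response Z.
No profile is a mutual best response for all players.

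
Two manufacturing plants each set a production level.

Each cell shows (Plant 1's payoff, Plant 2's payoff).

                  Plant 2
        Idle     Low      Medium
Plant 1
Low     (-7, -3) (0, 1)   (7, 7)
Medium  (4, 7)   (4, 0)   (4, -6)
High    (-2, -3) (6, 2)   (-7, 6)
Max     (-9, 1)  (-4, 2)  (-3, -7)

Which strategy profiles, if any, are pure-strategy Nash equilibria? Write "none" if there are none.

Pure-strategy Nash equilibria: (Low, Medium), (Medium, Idle)

Check each profile: it is a Nash equilibrium iff no player can strictly gain by switching unilaterally.
(Low, Idle): Plant 1 can switch to Medium (-7 → 4). Not NE.
(Low, Low): Plant 1 can switch to Medium (0 → 4). Not NE.
(Low, Medium): Plant 1 gets 7, best alternative 4; Plant 2 gets 7, best alternative 1. No profitable deviation — NE.
(Medium, Idle): Plant 1 gets 4, best alternative -2; Plant 2 gets 7, best alternative 0. No profitable deviation — NE.
(Medium, Low): Plant 1 can switch to High (4 → 6). Not NE.
(Medium, Medium): Plant 1 can switch to Low (4 → 7). Not NE.
(High, Idle): Plant 1 can switch to Medium (-2 → 4). Not NE.
(High, Low): Plant 2 can switch to Medium (2 → 6). Not NE.
(The remaining 4 profiles each have a profitable deviation by the same check.)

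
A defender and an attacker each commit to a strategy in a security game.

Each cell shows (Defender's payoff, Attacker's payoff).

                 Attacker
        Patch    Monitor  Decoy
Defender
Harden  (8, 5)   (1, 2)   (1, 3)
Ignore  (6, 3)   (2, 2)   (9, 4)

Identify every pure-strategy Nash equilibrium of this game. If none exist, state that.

(Harden, Patch); (Ignore, Decoy)

Defender against Patch: payoffs 8, 6 → best response Harden.
Defender against Monitor: payoffs 1, 2 → best response Ignore.
Defender against Decoy: payoffs 1, 9 → best response Ignore.
Attacker against Harden: payoffs 5, 2, 3 → best response Patch.
Attacker against Ignore: payoffs 3, 2, 4 → best response Decoy.
Mutual best responses: (Harden, Patch); (Ignore, Decoy).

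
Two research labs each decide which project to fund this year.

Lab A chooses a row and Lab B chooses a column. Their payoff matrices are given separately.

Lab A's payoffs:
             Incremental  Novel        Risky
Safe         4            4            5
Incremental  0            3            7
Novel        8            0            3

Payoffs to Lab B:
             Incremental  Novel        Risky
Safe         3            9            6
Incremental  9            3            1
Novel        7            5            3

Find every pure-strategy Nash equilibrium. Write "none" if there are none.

Lab A against Incremental: payoffs 4, 0, 8 → best response Novel.
Lab A against Novel: payoffs 4, 3, 0 → best response Safe.
Lab A against Risky: payoffs 5, 7, 3 → best response Incremental.
Lab B against Safe: payoffs 3, 9, 6 → best response Novel.
Lab B against Incremental: payoffs 9, 3, 1 → best response Incremental.
Lab B against Novel: payoffs 7, 5, 3 → best response Incremental.
Mutual best responses: (Safe, Novel); (Novel, Incremental).

Pure-strategy Nash equilibria: (Safe, Novel), (Novel, Incremental)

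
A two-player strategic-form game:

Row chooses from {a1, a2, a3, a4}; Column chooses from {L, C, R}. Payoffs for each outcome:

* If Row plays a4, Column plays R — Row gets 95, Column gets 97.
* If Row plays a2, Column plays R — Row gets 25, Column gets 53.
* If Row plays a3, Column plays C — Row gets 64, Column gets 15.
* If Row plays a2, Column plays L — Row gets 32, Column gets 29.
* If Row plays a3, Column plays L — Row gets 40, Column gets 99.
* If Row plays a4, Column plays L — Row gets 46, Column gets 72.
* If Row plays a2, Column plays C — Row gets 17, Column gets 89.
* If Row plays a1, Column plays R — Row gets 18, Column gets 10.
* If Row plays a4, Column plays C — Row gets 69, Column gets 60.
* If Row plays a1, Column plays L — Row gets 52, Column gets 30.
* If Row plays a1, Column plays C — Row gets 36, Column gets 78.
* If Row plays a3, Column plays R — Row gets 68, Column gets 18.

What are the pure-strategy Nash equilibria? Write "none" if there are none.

The unique pure-strategy Nash equilibrium is (a4, R).

Check each profile: it is a Nash equilibrium iff no player can strictly gain by switching unilaterally.
(a1, L): Column can switch to C (30 → 78). Not NE.
(a1, C): Row can switch to a3 (36 → 64). Not NE.
(a1, R): Row can switch to a2 (18 → 25). Not NE.
(a2, L): Row can switch to a1 (32 → 52). Not NE.
(a2, C): Row can switch to a1 (17 → 36). Not NE.
(a2, R): Row can switch to a3 (25 → 68). Not NE.
(a3, L): Row can switch to a1 (40 → 52). Not NE.
(a3, C): Row can switch to a4 (64 → 69). Not NE.
(a3, R): Row can switch to a4 (68 → 95). Not NE.
(a4, L): Row can switch to a1 (46 → 52). Not NE.
(a4, C): Column can switch to L (60 → 72). Not NE.
(a4, R): Row gets 95, best alternative 68; Column gets 97, best alternative 72. No profitable deviation — NE.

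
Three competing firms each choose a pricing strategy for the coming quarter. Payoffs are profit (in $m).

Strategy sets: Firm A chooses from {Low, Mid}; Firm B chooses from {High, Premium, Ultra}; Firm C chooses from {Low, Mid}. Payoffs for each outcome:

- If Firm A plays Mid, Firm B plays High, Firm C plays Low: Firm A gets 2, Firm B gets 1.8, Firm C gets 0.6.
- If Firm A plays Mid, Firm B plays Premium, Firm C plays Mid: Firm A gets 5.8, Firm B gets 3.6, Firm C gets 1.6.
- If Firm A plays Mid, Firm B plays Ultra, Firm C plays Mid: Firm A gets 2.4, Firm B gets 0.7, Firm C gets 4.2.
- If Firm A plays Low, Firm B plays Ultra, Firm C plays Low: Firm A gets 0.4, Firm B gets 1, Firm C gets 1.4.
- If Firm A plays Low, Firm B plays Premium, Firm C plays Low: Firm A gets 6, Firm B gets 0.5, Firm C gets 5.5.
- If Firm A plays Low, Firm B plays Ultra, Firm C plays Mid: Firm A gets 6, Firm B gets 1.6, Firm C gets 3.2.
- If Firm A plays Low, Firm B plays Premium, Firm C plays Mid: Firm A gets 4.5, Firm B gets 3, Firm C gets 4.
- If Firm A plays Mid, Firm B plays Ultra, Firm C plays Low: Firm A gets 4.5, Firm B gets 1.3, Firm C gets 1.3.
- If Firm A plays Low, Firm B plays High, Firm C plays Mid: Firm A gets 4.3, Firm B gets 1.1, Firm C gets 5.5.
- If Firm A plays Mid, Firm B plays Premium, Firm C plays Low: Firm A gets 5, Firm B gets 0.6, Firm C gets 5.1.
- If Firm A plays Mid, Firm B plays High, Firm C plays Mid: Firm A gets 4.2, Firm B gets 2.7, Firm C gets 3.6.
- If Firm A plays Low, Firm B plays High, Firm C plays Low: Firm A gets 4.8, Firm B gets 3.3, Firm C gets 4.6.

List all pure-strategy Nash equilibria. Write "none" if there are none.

There is no pure-strategy Nash equilibrium.

For each player, find the best response to each opponent profile; mutual best responses are the pure NE.
Firm A against (High, Low): payoffs 4.8, 2 → best response Low.
Firm A against (High, Mid): payoffs 4.3, 4.2 → best response Low.
Firm A against (Premium, Low): payoffs 6, 5 → best response Low.
Firm A against (Premium, Mid): payoffs 4.5, 5.8 → best response Mid.
Firm A against (Ultra, Low): payoffs 0.4, 4.5 → best response Mid.
Firm A against (Ultra, Mid): payoffs 6, 2.4 → best response Low.
Firm B against (Low, Low): payoffs 3.3, 0.5, 1 → best response High.
Firm B against (Low, Mid): payoffs 1.1, 3, 1.6 → best response Premium.
Firm B against (Mid, Low): payoffs 1.8, 0.6, 1.3 → best response High.
Firm B against (Mid, Mid): payoffs 2.7, 3.6, 0.7 → best response Premium.
Firm C against (Low, High): payoffs 4.6, 5.5 → best response Mid.
Firm C against (Low, Premium): payoffs 5.5, 4 → best response Low.
Firm C against (Low, Ultra): payoffs 1.4, 3.2 → best response Mid.
Firm C against (Mid, High): payoffs 0.6, 3.6 → best response Mid.
Firm C against (Mid, Premium): payoffs 5.1, 1.6 → best response Low.
Firm C against (Mid, Ultra): payoffs 1.3, 4.2 → best response Mid.
No profile is a mutual best response for all players.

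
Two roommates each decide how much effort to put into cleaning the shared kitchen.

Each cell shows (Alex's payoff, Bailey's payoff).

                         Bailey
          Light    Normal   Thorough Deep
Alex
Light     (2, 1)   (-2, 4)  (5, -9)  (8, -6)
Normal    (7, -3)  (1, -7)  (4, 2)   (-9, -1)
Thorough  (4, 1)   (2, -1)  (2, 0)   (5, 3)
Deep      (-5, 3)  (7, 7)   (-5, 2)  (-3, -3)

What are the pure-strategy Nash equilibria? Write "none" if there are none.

Alex against Light: payoffs 2, 7, 4, -5 → best response Normal.
Alex against Normal: payoffs -2, 1, 2, 7 → best response Deep.
Alex against Thorough: payoffs 5, 4, 2, -5 → best response Light.
Alex against Deep: payoffs 8, -9, 5, -3 → best response Light.
Bailey against Light: payoffs 1, 4, -9, -6 → best response Normal.
Bailey against Normal: payoffs -3, -7, 2, -1 → best response Thorough.
Bailey against Thorough: payoffs 1, -1, 0, 3 → best response Deep.
Bailey against Deep: payoffs 3, 7, 2, -3 → best response Normal.
Mutual best responses: (Deep, Normal).

The unique pure-strategy Nash equilibrium is (Deep, Normal).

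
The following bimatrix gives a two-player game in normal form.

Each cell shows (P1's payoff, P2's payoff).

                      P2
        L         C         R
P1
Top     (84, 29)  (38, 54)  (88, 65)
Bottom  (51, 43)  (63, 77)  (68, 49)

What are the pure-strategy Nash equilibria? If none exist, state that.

P1 against L: payoffs 84, 51 → best response Top.
P1 against C: payoffs 38, 63 → best response Bottom.
P1 against R: payoffs 88, 68 → best response Top.
P2 against Top: payoffs 29, 54, 65 → best response R.
P2 against Bottom: payoffs 43, 77, 49 → best response C.
Mutual best responses: (Top, R); (Bottom, C).

Pure-strategy Nash equilibria: (Top, R), (Bottom, C)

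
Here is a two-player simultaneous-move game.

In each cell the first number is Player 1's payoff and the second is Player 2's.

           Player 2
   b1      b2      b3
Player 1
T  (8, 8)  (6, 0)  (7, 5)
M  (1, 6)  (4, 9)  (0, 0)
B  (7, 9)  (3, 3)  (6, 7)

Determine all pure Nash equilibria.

Pure NE: (T, b1)

Player 1 against b1: payoffs 8, 1, 7 → best response T.
Player 1 against b2: payoffs 6, 4, 3 → best response T.
Player 1 against b3: payoffs 7, 0, 6 → best response T.
Player 2 against T: payoffs 8, 0, 5 → best response b1.
Player 2 against M: payoffs 6, 9, 0 → best response b2.
Player 2 against B: payoffs 9, 3, 7 → best response b1.
Mutual best responses: (T, b1).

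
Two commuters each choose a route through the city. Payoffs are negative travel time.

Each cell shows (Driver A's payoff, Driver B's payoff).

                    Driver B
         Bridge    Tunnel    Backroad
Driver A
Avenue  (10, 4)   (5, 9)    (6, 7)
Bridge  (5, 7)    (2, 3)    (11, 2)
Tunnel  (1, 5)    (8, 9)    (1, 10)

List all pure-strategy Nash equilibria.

Driver A against Bridge: payoffs 10, 5, 1 → best response Avenue.
Driver A against Tunnel: payoffs 5, 2, 8 → best response Tunnel.
Driver A against Backroad: payoffs 6, 11, 1 → best response Bridge.
Driver B against Avenue: payoffs 4, 9, 7 → best response Tunnel.
Driver B against Bridge: payoffs 7, 3, 2 → best response Bridge.
Driver B against Tunnel: payoffs 5, 9, 10 → best response Backroad.
No profile is a mutual best response for all players.

This game has no pure Nash equilibrium.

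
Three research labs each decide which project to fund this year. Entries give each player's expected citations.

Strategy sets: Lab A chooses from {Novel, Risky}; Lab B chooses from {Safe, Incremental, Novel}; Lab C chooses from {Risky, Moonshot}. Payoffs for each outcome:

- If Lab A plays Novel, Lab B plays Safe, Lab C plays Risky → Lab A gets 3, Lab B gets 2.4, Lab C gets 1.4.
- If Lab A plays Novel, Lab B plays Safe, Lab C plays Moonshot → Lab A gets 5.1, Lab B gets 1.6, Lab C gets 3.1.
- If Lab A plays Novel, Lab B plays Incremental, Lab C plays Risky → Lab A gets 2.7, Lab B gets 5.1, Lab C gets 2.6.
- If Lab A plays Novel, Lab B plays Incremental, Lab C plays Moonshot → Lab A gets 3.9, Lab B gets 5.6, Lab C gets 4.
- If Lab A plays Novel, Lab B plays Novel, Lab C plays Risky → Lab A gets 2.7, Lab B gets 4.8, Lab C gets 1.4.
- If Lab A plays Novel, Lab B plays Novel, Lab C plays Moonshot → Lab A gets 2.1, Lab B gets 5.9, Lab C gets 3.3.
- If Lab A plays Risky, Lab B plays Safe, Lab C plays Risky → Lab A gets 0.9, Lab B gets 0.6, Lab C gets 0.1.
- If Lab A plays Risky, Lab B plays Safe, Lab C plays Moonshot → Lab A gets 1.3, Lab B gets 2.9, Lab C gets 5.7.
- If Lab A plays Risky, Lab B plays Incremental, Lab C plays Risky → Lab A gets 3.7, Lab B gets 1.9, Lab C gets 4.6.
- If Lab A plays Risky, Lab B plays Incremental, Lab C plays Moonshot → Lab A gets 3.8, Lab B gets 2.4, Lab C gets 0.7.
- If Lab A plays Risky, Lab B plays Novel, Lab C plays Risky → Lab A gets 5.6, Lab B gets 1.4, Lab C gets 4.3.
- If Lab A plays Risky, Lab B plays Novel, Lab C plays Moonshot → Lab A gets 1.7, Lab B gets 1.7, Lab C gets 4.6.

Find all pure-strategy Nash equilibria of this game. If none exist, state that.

(Novel, Novel, Moonshot); (Risky, Incremental, Risky)

(Novel, Safe, Risky): Lab B can switch to Incremental (2.4 → 5.1). Not NE.
(Novel, Safe, Moonshot): Lab B can switch to Incremental (1.6 → 5.6). Not NE.
(Novel, Incremental, Risky): Lab A can switch to Risky (2.7 → 3.7). Not NE.
(Novel, Incremental, Moonshot): Lab B can switch to Novel (5.6 → 5.9). Not NE.
(Novel, Novel, Risky): Lab A can switch to Risky (2.7 → 5.6). Not NE.
(Novel, Novel, Moonshot): Lab A gets 2.1, best alternative 1.7; Lab B gets 5.9, best alternative 5.6; Lab C gets 3.3, best alternative 1.4. No profitable deviation — NE.
(Risky, Safe, Risky): Lab A can switch to Novel (0.9 → 3). Not NE.
(Risky, Incremental, Risky): Lab A gets 3.7, best alternative 2.7; Lab B gets 1.9, best alternative 1.4; Lab C gets 4.6, best alternative 0.7. No profitable deviation — NE.
(The remaining 4 profiles each have a profitable deviation by the same check.)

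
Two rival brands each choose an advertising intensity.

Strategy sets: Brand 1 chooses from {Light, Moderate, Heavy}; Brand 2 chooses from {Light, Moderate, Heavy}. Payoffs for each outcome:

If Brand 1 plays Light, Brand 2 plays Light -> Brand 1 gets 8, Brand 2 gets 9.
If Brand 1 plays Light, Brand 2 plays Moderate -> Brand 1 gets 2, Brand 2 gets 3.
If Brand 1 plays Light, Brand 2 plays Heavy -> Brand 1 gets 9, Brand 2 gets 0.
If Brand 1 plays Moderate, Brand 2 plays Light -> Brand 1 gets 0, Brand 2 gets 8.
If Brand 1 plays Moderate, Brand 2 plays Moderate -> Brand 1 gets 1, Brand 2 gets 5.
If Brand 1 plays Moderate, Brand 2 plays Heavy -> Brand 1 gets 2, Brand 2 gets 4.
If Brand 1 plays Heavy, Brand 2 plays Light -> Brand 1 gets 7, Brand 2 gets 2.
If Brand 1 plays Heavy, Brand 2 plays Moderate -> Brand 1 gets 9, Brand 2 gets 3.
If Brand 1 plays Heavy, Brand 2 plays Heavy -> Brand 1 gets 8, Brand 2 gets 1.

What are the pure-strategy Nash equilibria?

(Light, Light), (Heavy, Moderate)

For each player, find the best response to each opponent profile; mutual best responses are the pure NE.
Brand 1 against Light: payoffs 8, 0, 7 → best response Light.
Brand 1 against Moderate: payoffs 2, 1, 9 → best response Heavy.
Brand 1 against Heavy: payoffs 9, 2, 8 → best response Light.
Brand 2 against Light: payoffs 9, 3, 0 → best response Light.
Brand 2 against Moderate: payoffs 8, 5, 4 → best response Light.
Brand 2 against Heavy: payoffs 2, 3, 1 → best response Moderate.
Mutual best responses: (Light, Light); (Heavy, Moderate).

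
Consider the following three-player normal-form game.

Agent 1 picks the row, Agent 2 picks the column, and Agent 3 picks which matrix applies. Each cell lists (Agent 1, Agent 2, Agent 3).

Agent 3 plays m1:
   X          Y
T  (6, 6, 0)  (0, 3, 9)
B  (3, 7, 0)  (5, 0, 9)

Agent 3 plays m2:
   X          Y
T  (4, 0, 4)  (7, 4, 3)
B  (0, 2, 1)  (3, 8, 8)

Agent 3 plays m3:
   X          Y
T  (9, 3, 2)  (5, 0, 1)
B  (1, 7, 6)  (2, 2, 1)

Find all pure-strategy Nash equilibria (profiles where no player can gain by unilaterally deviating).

This game has no pure Nash equilibrium.

Agent 1 against (X, m1): payoffs 6, 3 → best response T.
Agent 1 against (X, m2): payoffs 4, 0 → best response T.
Agent 1 against (X, m3): payoffs 9, 1 → best response T.
Agent 1 against (Y, m1): payoffs 0, 5 → best response B.
Agent 1 against (Y, m2): payoffs 7, 3 → best response T.
Agent 1 against (Y, m3): payoffs 5, 2 → best response T.
Agent 2 against (T, m1): payoffs 6, 3 → best response X.
Agent 2 against (T, m2): payoffs 0, 4 → best response Y.
Agent 2 against (T, m3): payoffs 3, 0 → best response X.
Agent 2 against (B, m1): payoffs 7, 0 → best response X.
Agent 2 against (B, m2): payoffs 2, 8 → best response Y.
Agent 2 against (B, m3): payoffs 7, 2 → best response X.
Agent 3 against (T, X): payoffs 0, 4, 2 → best response m2.
Agent 3 against (T, Y): payoffs 9, 3, 1 → best response m1.
Agent 3 against (B, X): payoffs 0, 1, 6 → best response m3.
Agent 3 against (B, Y): payoffs 9, 8, 1 → best response m1.
No profile is a mutual best response for all players.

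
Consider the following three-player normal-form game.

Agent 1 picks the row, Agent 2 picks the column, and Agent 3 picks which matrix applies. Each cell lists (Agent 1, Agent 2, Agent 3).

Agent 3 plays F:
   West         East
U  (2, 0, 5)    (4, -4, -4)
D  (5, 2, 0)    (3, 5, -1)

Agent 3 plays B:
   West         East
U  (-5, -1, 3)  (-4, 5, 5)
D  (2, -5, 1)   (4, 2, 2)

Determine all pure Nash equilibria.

Agent 1 against (West, F): payoffs 2, 5 → best response D.
Agent 1 against (West, B): payoffs -5, 2 → best response D.
Agent 1 against (East, F): payoffs 4, 3 → best response U.
Agent 1 against (East, B): payoffs -4, 4 → best response D.
Agent 2 against (U, F): payoffs 0, -4 → best response West.
Agent 2 against (U, B): payoffs -1, 5 → best response East.
Agent 2 against (D, F): payoffs 2, 5 → best response East.
Agent 2 against (D, B): payoffs -5, 2 → best response East.
Agent 3 against (U, West): payoffs 5, 3 → best response F.
Agent 3 against (U, East): payoffs -4, 5 → best response B.
Agent 3 against (D, West): payoffs 0, 1 → best response B.
Agent 3 against (D, East): payoffs -1, 2 → best response B.
Mutual best responses: (D, East, B).

Pure NE: (D, East, B)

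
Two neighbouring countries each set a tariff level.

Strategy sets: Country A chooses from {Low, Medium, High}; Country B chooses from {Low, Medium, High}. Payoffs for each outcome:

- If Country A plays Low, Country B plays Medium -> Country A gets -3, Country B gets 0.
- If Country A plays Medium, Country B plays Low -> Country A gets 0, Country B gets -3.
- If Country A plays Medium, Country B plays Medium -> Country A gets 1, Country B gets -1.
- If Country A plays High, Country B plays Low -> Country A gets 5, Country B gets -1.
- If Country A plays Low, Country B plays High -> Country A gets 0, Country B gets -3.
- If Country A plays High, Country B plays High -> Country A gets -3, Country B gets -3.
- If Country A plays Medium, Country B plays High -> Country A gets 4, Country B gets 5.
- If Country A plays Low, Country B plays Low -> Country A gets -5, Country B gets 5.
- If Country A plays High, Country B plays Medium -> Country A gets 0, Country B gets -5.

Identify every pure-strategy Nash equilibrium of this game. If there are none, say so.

Country A against Low: payoffs -5, 0, 5 → best response High.
Country A against Medium: payoffs -3, 1, 0 → best response Medium.
Country A against High: payoffs 0, 4, -3 → best response Medium.
Country B against Low: payoffs 5, 0, -3 → best response Low.
Country B against Medium: payoffs -3, -1, 5 → best response High.
Country B against High: payoffs -1, -5, -3 → best response Low.
Mutual best responses: (Medium, High); (High, Low).

The pure Nash equilibria are (Medium, High); (High, Low).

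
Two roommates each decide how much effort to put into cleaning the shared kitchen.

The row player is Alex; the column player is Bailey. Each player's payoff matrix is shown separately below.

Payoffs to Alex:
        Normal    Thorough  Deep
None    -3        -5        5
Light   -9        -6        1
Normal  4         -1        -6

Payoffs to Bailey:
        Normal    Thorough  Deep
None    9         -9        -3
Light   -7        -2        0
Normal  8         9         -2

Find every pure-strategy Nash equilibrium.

(Normal, Thorough)

Check each profile: it is a Nash equilibrium iff no player can strictly gain by switching unilaterally.
(None, Normal): Alex can switch to Normal (-3 → 4). Not NE.
(None, Thorough): Alex can switch to Normal (-5 → -1). Not NE.
(None, Deep): Bailey can switch to Normal (-3 → 9). Not NE.
(Light, Normal): Alex can switch to None (-9 → -3). Not NE.
(Light, Thorough): Alex can switch to None (-6 → -5). Not NE.
(Light, Deep): Alex can switch to None (1 → 5). Not NE.
(Normal, Normal): Bailey can switch to Thorough (8 → 9). Not NE.
(Normal, Thorough): Alex gets -1, best alternative -5; Bailey gets 9, best alternative 8. No profitable deviation — NE.
(Normal, Deep): Alex can switch to None (-6 → 5). Not NE.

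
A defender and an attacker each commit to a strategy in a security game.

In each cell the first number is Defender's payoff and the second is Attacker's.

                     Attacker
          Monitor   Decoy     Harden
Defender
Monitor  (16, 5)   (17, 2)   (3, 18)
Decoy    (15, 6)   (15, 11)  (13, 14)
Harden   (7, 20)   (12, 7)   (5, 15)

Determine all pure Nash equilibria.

(Decoy, Harden)

Defender against Monitor: payoffs 16, 15, 7 → best response Monitor.
Defender against Decoy: payoffs 17, 15, 12 → best response Monitor.
Defender against Harden: payoffs 3, 13, 5 → best response Decoy.
Attacker against Monitor: payoffs 5, 2, 18 → best response Harden.
Attacker against Decoy: payoffs 6, 11, 14 → best response Harden.
Attacker against Harden: payoffs 20, 7, 15 → best response Monitor.
Mutual best responses: (Decoy, Harden).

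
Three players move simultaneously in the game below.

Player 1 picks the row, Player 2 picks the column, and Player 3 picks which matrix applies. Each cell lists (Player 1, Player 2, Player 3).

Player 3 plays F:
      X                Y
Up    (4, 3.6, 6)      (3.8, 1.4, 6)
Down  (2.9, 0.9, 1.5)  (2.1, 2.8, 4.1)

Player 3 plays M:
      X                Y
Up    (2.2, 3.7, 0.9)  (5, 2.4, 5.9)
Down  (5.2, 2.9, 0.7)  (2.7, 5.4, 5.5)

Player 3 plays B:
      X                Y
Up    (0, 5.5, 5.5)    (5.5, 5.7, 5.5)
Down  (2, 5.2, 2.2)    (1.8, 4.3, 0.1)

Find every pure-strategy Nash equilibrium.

(Up, X, F); (Down, X, B)

Player 1 against (X, F): payoffs 4, 2.9 → best response Up.
Player 1 against (X, M): payoffs 2.2, 5.2 → best response Down.
Player 1 against (X, B): payoffs 0, 2 → best response Down.
Player 1 against (Y, F): payoffs 3.8, 2.1 → best response Up.
Player 1 against (Y, M): payoffs 5, 2.7 → best response Up.
Player 1 against (Y, B): payoffs 5.5, 1.8 → best response Up.
Player 2 against (Up, F): payoffs 3.6, 1.4 → best response X.
Player 2 against (Up, M): payoffs 3.7, 2.4 → best response X.
Player 2 against (Up, B): payoffs 5.5, 5.7 → best response Y.
Player 2 against (Down, F): payoffs 0.9, 2.8 → best response Y.
Player 2 against (Down, M): payoffs 2.9, 5.4 → best response Y.
Player 2 against (Down, B): payoffs 5.2, 4.3 → best response X.
Player 3 against (Up, X): payoffs 6, 0.9, 5.5 → best response F.
Player 3 against (Up, Y): payoffs 6, 5.9, 5.5 → best response F.
Player 3 against (Down, X): payoffs 1.5, 0.7, 2.2 → best response B.
Player 3 against (Down, Y): payoffs 4.1, 5.5, 0.1 → best response M.
Mutual best responses: (Up, X, F); (Down, X, B).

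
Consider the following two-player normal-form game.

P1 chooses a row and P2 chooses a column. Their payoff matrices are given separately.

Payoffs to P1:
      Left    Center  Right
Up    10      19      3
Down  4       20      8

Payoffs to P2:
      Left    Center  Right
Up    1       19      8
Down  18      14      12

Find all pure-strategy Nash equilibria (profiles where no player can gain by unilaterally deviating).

none

For each strategy profile, look for a profitable unilateral deviation.
(Up, Left): P2 can switch to Center (1 → 19). Not NE.
(Up, Center): P1 can switch to Down (19 → 20). Not NE.
(Up, Right): P1 can switch to Down (3 → 8). Not NE.
(Down, Left): P1 can switch to Up (4 → 10). Not NE.
(Down, Center): P2 can switch to Left (14 → 18). Not NE.
(Down, Right): P2 can switch to Left (12 → 18). Not NE.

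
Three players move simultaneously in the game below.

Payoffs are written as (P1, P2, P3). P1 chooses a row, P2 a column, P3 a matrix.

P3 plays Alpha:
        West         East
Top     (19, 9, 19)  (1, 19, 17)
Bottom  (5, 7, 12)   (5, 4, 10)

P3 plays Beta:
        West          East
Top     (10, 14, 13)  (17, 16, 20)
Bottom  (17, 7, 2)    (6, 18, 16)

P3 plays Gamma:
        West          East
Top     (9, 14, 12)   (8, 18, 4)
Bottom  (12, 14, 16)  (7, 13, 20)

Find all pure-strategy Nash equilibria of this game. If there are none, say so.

Pure-strategy Nash equilibria: (Top, East, Beta) and (Bottom, West, Gamma)

(Top, West, Alpha): P2 can switch to East (9 → 19). Not NE.
(Top, West, Beta): P1 can switch to Bottom (10 → 17). Not NE.
(Top, West, Gamma): P1 can switch to Bottom (9 → 12). Not NE.
(Top, East, Alpha): P1 can switch to Bottom (1 → 5). Not NE.
(Top, East, Beta): P1 gets 17, best alternative 6; P2 gets 16, best alternative 14; P3 gets 20, best alternative 17. No profitable deviation — NE.
(Top, East, Gamma): P3 can switch to Alpha (4 → 17). Not NE.
(Bottom, West, Alpha): P1 can switch to Top (5 → 19). Not NE.
(Bottom, West, Beta): P2 can switch to East (7 → 18). Not NE.
(Bottom, West, Gamma): P1 gets 12, best alternative 9; P2 gets 14, best alternative 13; P3 gets 16, best alternative 12. No profitable deviation — NE.
(Bottom, East, Alpha): P2 can switch to West (4 → 7). Not NE.
(Bottom, East, Beta): P1 can switch to Top (6 → 17). Not NE.
(Bottom, East, Gamma): P1 can switch to Top (7 → 8). Not NE.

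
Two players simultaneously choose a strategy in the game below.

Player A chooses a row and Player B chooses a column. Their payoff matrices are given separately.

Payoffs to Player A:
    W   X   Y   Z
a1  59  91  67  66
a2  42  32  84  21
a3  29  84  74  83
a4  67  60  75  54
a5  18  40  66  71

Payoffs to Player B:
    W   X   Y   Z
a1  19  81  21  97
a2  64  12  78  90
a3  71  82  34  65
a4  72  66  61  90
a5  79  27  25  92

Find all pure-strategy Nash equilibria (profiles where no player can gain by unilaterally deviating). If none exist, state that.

For each player, find the best response to each opponent profile; mutual best responses are the pure NE.
Player A against W: payoffs 59, 42, 29, 67, 18 → best response a4.
Player A against X: payoffs 91, 32, 84, 60, 40 → best response a1.
Player A against Y: payoffs 67, 84, 74, 75, 66 → best response a2.
Player A against Z: payoffs 66, 21, 83, 54, 71 → best response a3.
Player B against a1: payoffs 19, 81, 21, 97 → best response Z.
Player B against a2: payoffs 64, 12, 78, 90 → best response Z.
Player B against a3: payoffs 71, 82, 34, 65 → best response X.
Player B against a4: payoffs 72, 66, 61, 90 → best response Z.
Player B against a5: payoffs 79, 27, 25, 92 → best response Z.
No profile is a mutual best response for all players.

No pure-strategy Nash equilibrium.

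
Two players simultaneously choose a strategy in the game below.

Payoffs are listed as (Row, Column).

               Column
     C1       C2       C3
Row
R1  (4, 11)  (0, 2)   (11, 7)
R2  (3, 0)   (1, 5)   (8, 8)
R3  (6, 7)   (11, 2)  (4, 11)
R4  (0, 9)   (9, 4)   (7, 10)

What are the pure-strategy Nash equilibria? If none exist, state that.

No pure-strategy Nash equilibrium.

Check each profile: it is a Nash equilibrium iff no player can strictly gain by switching unilaterally.
(R1, C1): Row can switch to R3 (4 → 6). Not NE.
(R1, C2): Row can switch to R2 (0 → 1). Not NE.
(R1, C3): Column can switch to C1 (7 → 11). Not NE.
(R2, C1): Row can switch to R1 (3 → 4). Not NE.
(R2, C2): Row can switch to R3 (1 → 11). Not NE.
(R2, C3): Row can switch to R1 (8 → 11). Not NE.
(R3, C1): Column can switch to C3 (7 → 11). Not NE.
(R3, C2): Column can switch to C1 (2 → 7). Not NE.
(R3, C3): Row can switch to R1 (4 → 11). Not NE.
(R4, C1): Row can switch to R1 (0 → 4). Not NE.
(The remaining 2 profiles each have a profitable deviation by the same check.)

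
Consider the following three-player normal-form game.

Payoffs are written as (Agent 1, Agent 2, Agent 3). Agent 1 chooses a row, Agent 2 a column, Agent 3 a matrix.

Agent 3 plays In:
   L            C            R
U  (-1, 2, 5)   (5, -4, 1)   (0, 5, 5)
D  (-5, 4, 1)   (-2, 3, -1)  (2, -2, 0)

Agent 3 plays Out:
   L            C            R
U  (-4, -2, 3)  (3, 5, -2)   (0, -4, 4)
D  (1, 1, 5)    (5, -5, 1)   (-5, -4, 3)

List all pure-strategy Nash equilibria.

(U, L, In): Agent 2 can switch to R (2 → 5). Not NE.
(U, L, Out): Agent 1 can switch to D (-4 → 1). Not NE.
(U, C, In): Agent 2 can switch to L (-4 → 2). Not NE.
(U, C, Out): Agent 1 can switch to D (3 → 5). Not NE.
(U, R, In): Agent 1 can switch to D (0 → 2). Not NE.
(U, R, Out): Agent 2 can switch to L (-4 → -2). Not NE.
(D, L, In): Agent 1 can switch to U (-5 → -1). Not NE.
(D, L, Out): Agent 1 gets 1, best alternative -4; Agent 2 gets 1, best alternative -4; Agent 3 gets 5, best alternative 1. No profitable deviation — NE.
(D, C, In): Agent 1 can switch to U (-2 → 5). Not NE.
(The remaining 3 profiles each have a profitable deviation by the same check.)

Pure NE: (D, L, Out)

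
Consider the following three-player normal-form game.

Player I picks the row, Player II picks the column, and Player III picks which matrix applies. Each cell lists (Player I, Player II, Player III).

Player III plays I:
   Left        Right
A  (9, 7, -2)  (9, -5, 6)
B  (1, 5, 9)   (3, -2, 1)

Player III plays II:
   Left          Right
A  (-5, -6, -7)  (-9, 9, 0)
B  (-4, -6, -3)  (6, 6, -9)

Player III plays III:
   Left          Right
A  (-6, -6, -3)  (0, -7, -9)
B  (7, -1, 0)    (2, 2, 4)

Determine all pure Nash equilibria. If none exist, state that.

(A, Left, I), (B, Right, III)

Player I against (Left, I): payoffs 9, 1 → best response A.
Player I against (Left, II): payoffs -5, -4 → best response B.
Player I against (Left, III): payoffs -6, 7 → best response B.
Player I against (Right, I): payoffs 9, 3 → best response A.
Player I against (Right, II): payoffs -9, 6 → best response B.
Player I against (Right, III): payoffs 0, 2 → best response B.
Player II against (A, I): payoffs 7, -5 → best response Left.
Player II against (A, II): payoffs -6, 9 → best response Right.
Player II against (A, III): payoffs -6, -7 → best response Left.
Player II against (B, I): payoffs 5, -2 → best response Left.
Player II against (B, II): payoffs -6, 6 → best response Right.
Player II against (B, III): payoffs -1, 2 → best response Right.
Player III against (A, Left): payoffs -2, -7, -3 → best response I.
Player III against (A, Right): payoffs 6, 0, -9 → best response I.
Player III against (B, Left): payoffs 9, -3, 0 → best response I.
Player III against (B, Right): payoffs 1, -9, 4 → best response III.
Mutual best responses: (A, Left, I); (B, Right, III).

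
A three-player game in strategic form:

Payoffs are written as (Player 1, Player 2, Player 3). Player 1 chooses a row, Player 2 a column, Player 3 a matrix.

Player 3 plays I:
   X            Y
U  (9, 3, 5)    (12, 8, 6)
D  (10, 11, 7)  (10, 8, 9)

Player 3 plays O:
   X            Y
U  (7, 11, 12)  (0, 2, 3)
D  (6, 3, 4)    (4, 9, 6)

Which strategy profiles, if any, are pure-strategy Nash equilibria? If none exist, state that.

Player 1 against (X, I): payoffs 9, 10 → best response D.
Player 1 against (X, O): payoffs 7, 6 → best response U.
Player 1 against (Y, I): payoffs 12, 10 → best response U.
Player 1 against (Y, O): payoffs 0, 4 → best response D.
Player 2 against (U, I): payoffs 3, 8 → best response Y.
Player 2 against (U, O): payoffs 11, 2 → best response X.
Player 2 against (D, I): payoffs 11, 8 → best response X.
Player 2 against (D, O): payoffs 3, 9 → best response Y.
Player 3 against (U, X): payoffs 5, 12 → best response O.
Player 3 against (U, Y): payoffs 6, 3 → best response I.
Player 3 against (D, X): payoffs 7, 4 → best response I.
Player 3 against (D, Y): payoffs 9, 6 → best response I.
Mutual best responses: (U, X, O); (U, Y, I); (D, X, I).

The pure Nash equilibria are (U, X, O), (U, Y, I), (D, X, I).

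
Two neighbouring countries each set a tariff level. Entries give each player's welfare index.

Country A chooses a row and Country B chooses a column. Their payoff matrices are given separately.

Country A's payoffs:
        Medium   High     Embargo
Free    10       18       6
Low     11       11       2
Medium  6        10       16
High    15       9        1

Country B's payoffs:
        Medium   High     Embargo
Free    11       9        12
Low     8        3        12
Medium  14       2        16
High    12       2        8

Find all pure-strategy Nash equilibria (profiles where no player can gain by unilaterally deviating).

Country A against Medium: payoffs 10, 11, 6, 15 → best response High.
Country A against High: payoffs 18, 11, 10, 9 → best response Free.
Country A against Embargo: payoffs 6, 2, 16, 1 → best response Medium.
Country B against Free: payoffs 11, 9, 12 → best response Embargo.
Country B against Low: payoffs 8, 3, 12 → best response Embargo.
Country B against Medium: payoffs 14, 2, 16 → best response Embargo.
Country B against High: payoffs 12, 2, 8 → best response Medium.
Mutual best responses: (Medium, Embargo); (High, Medium).

Pure-strategy Nash equilibria: (Medium, Embargo) and (High, Medium)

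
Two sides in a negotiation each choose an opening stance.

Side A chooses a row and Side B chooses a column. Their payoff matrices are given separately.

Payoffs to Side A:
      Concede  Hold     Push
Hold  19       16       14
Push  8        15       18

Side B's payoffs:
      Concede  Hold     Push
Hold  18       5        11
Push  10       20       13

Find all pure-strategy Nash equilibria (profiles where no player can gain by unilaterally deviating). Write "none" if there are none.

Side A against Concede: payoffs 19, 8 → best response Hold.
Side A against Hold: payoffs 16, 15 → best response Hold.
Side A against Push: payoffs 14, 18 → best response Push.
Side B against Hold: payoffs 18, 5, 11 → best response Concede.
Side B against Push: payoffs 10, 20, 13 → best response Hold.
Mutual best responses: (Hold, Concede).

Pure NE: (Hold, Concede)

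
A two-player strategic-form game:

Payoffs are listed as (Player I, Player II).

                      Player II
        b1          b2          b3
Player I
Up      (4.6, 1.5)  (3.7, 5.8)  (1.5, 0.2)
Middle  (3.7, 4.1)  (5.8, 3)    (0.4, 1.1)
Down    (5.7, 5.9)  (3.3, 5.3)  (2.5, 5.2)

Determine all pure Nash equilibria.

The unique pure-strategy Nash equilibrium is (Down, b1).

Player I against b1: payoffs 4.6, 3.7, 5.7 → best response Down.
Player I against b2: payoffs 3.7, 5.8, 3.3 → best response Middle.
Player I against b3: payoffs 1.5, 0.4, 2.5 → best response Down.
Player II against Up: payoffs 1.5, 5.8, 0.2 → best response b2.
Player II against Middle: payoffs 4.1, 3, 1.1 → best response b1.
Player II against Down: payoffs 5.9, 5.3, 5.2 → best response b1.
Mutual best responses: (Down, b1).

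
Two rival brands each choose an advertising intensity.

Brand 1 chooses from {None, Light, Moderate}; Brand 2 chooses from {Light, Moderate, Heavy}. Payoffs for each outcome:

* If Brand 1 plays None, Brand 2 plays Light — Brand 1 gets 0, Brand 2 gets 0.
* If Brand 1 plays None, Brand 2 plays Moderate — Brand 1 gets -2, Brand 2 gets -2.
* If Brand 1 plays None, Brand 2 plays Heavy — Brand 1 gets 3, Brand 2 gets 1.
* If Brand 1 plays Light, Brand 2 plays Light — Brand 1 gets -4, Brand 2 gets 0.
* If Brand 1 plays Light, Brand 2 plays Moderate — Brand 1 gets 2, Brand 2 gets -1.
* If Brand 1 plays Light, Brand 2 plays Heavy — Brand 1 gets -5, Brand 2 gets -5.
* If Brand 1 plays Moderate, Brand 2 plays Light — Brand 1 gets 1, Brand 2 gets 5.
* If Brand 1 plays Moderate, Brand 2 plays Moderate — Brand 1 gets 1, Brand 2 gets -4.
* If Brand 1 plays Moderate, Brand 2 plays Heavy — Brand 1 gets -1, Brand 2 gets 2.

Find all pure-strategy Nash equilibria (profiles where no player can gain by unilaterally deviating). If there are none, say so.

(None, Light): Brand 1 can switch to Moderate (0 → 1). Not NE.
(None, Moderate): Brand 1 can switch to Light (-2 → 2). Not NE.
(None, Heavy): Brand 1 gets 3, best alternative -1; Brand 2 gets 1, best alternative 0. No profitable deviation — NE.
(Light, Light): Brand 1 can switch to None (-4 → 0). Not NE.
(Light, Moderate): Brand 2 can switch to Light (-1 → 0). Not NE.
(Light, Heavy): Brand 1 can switch to None (-5 → 3). Not NE.
(Moderate, Light): Brand 1 gets 1, best alternative 0; Brand 2 gets 5, best alternative 2. No profitable deviation — NE.
(Moderate, Moderate): Brand 1 can switch to Light (1 → 2). Not NE.
(The remaining 1 profile has a profitable deviation by the same check.)

The pure Nash equilibria are (None, Heavy); (Moderate, Light).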